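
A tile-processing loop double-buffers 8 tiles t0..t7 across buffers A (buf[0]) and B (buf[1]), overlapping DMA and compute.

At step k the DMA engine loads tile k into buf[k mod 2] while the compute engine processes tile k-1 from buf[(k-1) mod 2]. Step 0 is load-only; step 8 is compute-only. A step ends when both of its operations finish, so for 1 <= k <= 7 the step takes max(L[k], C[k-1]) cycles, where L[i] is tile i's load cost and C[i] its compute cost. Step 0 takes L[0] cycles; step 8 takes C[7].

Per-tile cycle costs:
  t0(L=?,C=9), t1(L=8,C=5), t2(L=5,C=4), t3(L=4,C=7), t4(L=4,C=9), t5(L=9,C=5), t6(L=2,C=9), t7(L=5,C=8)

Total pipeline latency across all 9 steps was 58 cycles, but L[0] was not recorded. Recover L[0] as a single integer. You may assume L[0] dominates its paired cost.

L[0] = 2

step 0 = dur = L[0]=? = L[0]  (unknown; binding)
step 1 = dur = max(L[1]=8, C[0]=9) = 9
step 2 = dur = max(L[2]=5, C[1]=5) = 5
step 3 = dur = max(L[3]=4, C[2]=4) = 4
step 4 = dur = max(L[4]=4, C[3]=7) = 7
step 5 = dur = max(L[5]=9, C[4]=9) = 9
step 6 = dur = max(L[6]=2, C[5]=5) = 5
step 7 = dur = max(L[7]=5, C[6]=9) = 9
step 8 = dur = C[7]=8 = 8
sum of known step durations = 56
dur[0] = total - known = 58 - 56 = 2
L[0] is the binding max in step 0, so L[0] = dur[0] = 2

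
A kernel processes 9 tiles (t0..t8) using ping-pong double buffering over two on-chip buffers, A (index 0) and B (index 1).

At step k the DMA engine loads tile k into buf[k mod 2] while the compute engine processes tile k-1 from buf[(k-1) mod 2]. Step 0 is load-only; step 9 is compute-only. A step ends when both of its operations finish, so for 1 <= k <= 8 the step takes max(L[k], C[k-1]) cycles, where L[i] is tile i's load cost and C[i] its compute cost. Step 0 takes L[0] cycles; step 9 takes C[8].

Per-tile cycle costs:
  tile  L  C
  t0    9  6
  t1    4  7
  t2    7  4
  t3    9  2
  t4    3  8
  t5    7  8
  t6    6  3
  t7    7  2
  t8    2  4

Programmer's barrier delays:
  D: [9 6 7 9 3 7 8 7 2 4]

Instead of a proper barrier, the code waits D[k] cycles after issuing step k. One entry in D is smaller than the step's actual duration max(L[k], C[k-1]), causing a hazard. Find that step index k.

hazard at step 5

step 0: need L[0]=9 = 9; D[0]=9 ok
step 1: need max(L[1]=4,C[0]=6) = 6; D[1]=6 ok
step 2: need max(L[2]=7,C[1]=7) = 7; D[2]=7 ok
step 3: need max(L[3]=9,C[2]=4) = 9; D[3]=9 ok
step 4: need max(L[4]=3,C[3]=2) = 3; D[4]=3 ok
step 5: need max(L[5]=7,C[4]=8) = 8; D[5]=7 SHORT
step 6: need max(L[6]=6,C[5]=8) = 8; D[6]=8 ok
step 7: need max(L[7]=7,C[6]=3) = 7; D[7]=7 ok
step 8: need max(L[8]=2,C[7]=2) = 2; D[8]=2 ok
step 9: need C[8]=4 = 4; D[9]=4 ok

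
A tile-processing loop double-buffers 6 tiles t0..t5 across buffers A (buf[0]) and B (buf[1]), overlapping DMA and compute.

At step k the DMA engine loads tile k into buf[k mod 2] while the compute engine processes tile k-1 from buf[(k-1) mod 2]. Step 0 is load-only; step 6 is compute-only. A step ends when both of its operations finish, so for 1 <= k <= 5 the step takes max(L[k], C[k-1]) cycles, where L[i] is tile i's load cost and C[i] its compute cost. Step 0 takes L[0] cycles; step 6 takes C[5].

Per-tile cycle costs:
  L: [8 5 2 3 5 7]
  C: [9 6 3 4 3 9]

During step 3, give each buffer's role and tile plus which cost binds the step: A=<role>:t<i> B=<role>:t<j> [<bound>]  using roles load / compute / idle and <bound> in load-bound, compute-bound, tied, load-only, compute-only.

[0] DMA t0→A (8c) ∥ CU idle ⇒ 8c, clock 8
[1] DMA t1→B (5c) ∥ CU A:t0 (9c) ⇒ 9c, clock 17
[2] DMA t2→A (2c) ∥ CU B:t1 (6c) ⇒ 6c, clock 23
[3] DMA t3→B (3c) ∥ CU A:t2 (3c) ⇒ 3c, clock 26
[4] DMA t4→A (5c) ∥ CU B:t3 (4c) ⇒ 5c, clock 31
[5] DMA t5→B (7c) ∥ CU A:t4 (3c) ⇒ 7c, clock 38
[6] DMA idle ∥ CU B:t5 (9c) ⇒ 9c, clock 47

step 3: A=compute:t2 B=load:t3 [tied]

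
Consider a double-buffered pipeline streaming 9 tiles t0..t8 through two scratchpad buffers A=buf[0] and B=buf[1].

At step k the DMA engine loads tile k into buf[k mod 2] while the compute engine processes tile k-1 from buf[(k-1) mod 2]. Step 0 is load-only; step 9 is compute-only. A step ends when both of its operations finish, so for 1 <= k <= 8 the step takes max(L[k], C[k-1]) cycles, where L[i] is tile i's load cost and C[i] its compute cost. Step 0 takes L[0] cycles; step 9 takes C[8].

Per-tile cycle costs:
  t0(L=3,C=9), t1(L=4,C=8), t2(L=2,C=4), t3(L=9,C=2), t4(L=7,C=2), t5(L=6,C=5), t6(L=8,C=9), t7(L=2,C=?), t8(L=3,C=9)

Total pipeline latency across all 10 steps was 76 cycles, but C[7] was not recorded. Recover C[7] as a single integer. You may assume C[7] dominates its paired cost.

step 0: dur = L[0]=3 = 3
step 1: dur = max(L[1]=4, C[0]=9) = 9
step 2: dur = max(L[2]=2, C[1]=8) = 8
step 3: dur = max(L[3]=9, C[2]=4) = 9
step 4: dur = max(L[4]=7, C[3]=2) = 7
step 5: dur = max(L[5]=6, C[4]=2) = 6
step 6: dur = max(L[6]=8, C[5]=5) = 8
step 7: dur = max(L[7]=2, C[6]=9) = 9
step 8: dur = max(L[8]=3, C[7]=?) = C[7]  (unknown; binding)
step 9: dur = C[8]=9 = 9
sum of known step durations = 68
dur[8] = total - known = 76 - 68 = 8
C[7] is the binding max in step 8, so C[7] = dur[8] = 8

C[7] = 8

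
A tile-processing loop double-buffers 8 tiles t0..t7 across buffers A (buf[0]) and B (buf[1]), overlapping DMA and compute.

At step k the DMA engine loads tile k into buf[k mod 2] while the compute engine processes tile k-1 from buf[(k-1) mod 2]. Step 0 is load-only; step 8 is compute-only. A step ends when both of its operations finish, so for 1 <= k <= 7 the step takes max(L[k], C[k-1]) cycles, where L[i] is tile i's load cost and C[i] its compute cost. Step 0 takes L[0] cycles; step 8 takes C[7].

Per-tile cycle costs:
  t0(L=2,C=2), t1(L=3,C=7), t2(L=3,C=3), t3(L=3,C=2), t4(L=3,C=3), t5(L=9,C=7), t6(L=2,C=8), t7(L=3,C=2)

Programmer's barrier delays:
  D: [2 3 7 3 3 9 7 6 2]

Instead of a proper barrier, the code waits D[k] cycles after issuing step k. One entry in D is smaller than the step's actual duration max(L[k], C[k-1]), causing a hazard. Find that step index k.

step 0: need L[0]=2 = 2; D[0]=2 ok
step 1: need max(L[1]=3,C[0]=2) = 3; D[1]=3 ok
step 2: need max(L[2]=3,C[1]=7) = 7; D[2]=7 ok
step 3: need max(L[3]=3,C[2]=3) = 3; D[3]=3 ok
step 4: need max(L[4]=3,C[3]=2) = 3; D[4]=3 ok
step 5: need max(L[5]=9,C[4]=3) = 9; D[5]=9 ok
step 6: need max(L[6]=2,C[5]=7) = 7; D[6]=7 ok
step 7: need max(L[7]=3,C[6]=8) = 8; D[7]=6 SHORT
step 8: need C[7]=2 = 2; D[8]=2 ok

hazard at step 7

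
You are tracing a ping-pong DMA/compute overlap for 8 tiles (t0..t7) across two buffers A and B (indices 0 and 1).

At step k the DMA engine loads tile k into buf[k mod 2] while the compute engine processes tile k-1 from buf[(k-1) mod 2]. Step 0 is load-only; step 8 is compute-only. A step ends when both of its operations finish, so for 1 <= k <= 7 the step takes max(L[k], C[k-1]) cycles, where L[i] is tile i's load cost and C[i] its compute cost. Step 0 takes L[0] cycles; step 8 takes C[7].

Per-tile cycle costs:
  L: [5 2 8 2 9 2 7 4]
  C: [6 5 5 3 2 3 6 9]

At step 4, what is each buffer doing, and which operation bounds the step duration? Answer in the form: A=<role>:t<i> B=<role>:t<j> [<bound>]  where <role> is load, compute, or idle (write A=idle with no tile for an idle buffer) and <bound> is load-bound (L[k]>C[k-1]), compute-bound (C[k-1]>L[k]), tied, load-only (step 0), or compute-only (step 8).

step 4: A=load:t4 B=compute:t3 [load-bound]

[0] DMA t0→A (5c) ∥ CU idle ⇒ 5c, clock 5
[1] DMA t1→B (2c) ∥ CU A:t0 (6c) ⇒ 6c, clock 11
[2] DMA t2→A (8c) ∥ CU B:t1 (5c) ⇒ 8c, clock 19
[3] DMA t3→B (2c) ∥ CU A:t2 (5c) ⇒ 5c, clock 24
[4] DMA t4→A (9c) ∥ CU B:t3 (3c) ⇒ 9c, clock 33
[5] DMA t5→B (2c) ∥ CU A:t4 (2c) ⇒ 2c, clock 35
[6] DMA t6→A (7c) ∥ CU B:t5 (3c) ⇒ 7c, clock 42
[7] DMA t7→B (4c) ∥ CU A:t6 (6c) ⇒ 6c, clock 48
[8] DMA idle ∥ CU B:t7 (9c) ⇒ 9c, clock 57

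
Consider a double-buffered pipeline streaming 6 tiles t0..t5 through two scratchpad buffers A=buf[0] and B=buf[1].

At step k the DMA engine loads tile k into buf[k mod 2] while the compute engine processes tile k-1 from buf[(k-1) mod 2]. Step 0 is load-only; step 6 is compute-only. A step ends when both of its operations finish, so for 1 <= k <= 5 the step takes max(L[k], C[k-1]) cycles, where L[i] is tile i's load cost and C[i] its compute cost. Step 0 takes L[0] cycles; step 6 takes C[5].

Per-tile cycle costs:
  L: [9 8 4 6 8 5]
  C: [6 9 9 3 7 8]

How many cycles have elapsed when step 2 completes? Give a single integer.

end_cycle[2] = 26

[0] DMA t0→A (9c) ∥ CU idle ⇒ 9c, clock 9
[1] DMA t1→B (8c) ∥ CU A:t0 (6c) ⇒ 8c, clock 17
[2] DMA t2→A (4c) ∥ CU B:t1 (9c) ⇒ 9c, clock 26
[3] DMA t3→B (6c) ∥ CU A:t2 (9c) ⇒ 9c, clock 35
[4] DMA t4→A (8c) ∥ CU B:t3 (3c) ⇒ 8c, clock 43
[5] DMA t5→B (5c) ∥ CU A:t4 (7c) ⇒ 7c, clock 50
[6] DMA idle ∥ CU B:t5 (8c) ⇒ 8c, clock 58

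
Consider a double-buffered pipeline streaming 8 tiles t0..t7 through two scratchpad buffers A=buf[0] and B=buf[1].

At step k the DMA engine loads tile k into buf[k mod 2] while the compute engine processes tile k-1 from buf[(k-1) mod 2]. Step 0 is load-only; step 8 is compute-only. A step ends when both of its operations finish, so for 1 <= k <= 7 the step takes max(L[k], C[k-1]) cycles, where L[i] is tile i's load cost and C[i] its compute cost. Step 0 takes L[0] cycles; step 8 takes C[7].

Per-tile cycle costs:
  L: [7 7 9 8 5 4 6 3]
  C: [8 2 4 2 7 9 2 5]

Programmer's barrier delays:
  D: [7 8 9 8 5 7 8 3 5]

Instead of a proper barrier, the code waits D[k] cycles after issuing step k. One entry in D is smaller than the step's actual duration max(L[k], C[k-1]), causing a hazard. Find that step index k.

hazard at step 6

step 0: need L[0]=7 = 7; D[0]=7 ok
step 1: need max(L[1]=7,C[0]=8) = 8; D[1]=8 ok
step 2: need max(L[2]=9,C[1]=2) = 9; D[2]=9 ok
step 3: need max(L[3]=8,C[2]=4) = 8; D[3]=8 ok
step 4: need max(L[4]=5,C[3]=2) = 5; D[4]=5 ok
step 5: need max(L[5]=4,C[4]=7) = 7; D[5]=7 ok
step 6: need max(L[6]=6,C[5]=9) = 9; D[6]=8 SHORT
step 7: need max(L[7]=3,C[6]=2) = 3; D[7]=3 ok
step 8: need C[7]=5 = 5; D[8]=5 ok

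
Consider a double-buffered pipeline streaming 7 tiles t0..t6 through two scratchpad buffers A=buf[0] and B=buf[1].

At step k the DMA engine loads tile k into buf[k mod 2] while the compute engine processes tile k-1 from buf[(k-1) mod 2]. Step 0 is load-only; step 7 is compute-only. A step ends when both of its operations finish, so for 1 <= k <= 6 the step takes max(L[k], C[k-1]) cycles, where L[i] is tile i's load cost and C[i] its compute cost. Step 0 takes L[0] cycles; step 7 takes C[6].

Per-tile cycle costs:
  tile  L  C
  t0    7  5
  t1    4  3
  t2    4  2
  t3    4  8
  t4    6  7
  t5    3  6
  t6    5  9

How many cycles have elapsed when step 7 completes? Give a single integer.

step 0: L[0]=7 → dur=7, Σ=7 | A=load:t0 B=idle [load-only]
step 1: L[1]=4 C[0]=5 → dur=5, Σ=12 | A=compute:t0 B=load:t1 [compute-bound]
step 2: L[2]=4 C[1]=3 → dur=4, Σ=16 | A=load:t2 B=compute:t1 [load-bound]
step 3: L[3]=4 C[2]=2 → dur=4, Σ=20 | A=compute:t2 B=load:t3 [load-bound]
step 4: L[4]=6 C[3]=8 → dur=8, Σ=28 | A=load:t4 B=compute:t3 [compute-bound]
step 5: L[5]=3 C[4]=7 → dur=7, Σ=35 | A=compute:t4 B=load:t5 [compute-bound]
step 6: L[6]=5 C[5]=6 → dur=6, Σ=41 | A=load:t6 B=compute:t5 [compute-bound]
step 7: C[6]=9 → dur=9, Σ=50 | A=compute:t6 B=idle [compute-only]

end_cycle[7] = 50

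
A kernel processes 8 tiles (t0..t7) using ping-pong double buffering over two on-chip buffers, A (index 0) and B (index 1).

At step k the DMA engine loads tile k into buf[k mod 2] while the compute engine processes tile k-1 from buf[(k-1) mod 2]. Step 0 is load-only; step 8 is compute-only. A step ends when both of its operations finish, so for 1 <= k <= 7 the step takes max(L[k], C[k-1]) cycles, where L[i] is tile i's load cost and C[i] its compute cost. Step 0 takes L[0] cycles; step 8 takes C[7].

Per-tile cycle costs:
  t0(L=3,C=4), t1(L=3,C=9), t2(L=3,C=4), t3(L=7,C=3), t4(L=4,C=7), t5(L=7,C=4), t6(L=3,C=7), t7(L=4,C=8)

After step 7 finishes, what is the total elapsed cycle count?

end_cycle[7] = 45

step 0: L[0]=3 → dur=3, Σ=3 | A=load:t0 B=idle [load-only]
step 1: L[1]=3 C[0]=4 → dur=4, Σ=7 | A=compute:t0 B=load:t1 [compute-bound]
step 2: L[2]=3 C[1]=9 → dur=9, Σ=16 | A=load:t2 B=compute:t1 [compute-bound]
step 3: L[3]=7 C[2]=4 → dur=7, Σ=23 | A=compute:t2 B=load:t3 [load-bound]
step 4: L[4]=4 C[3]=3 → dur=4, Σ=27 | A=load:t4 B=compute:t3 [load-bound]
step 5: L[5]=7 C[4]=7 → dur=7, Σ=34 | A=compute:t4 B=load:t5 [tied]
step 6: L[6]=3 C[5]=4 → dur=4, Σ=38 | A=load:t6 B=compute:t5 [compute-bound]
step 7: L[7]=4 C[6]=7 → dur=7, Σ=45 | A=compute:t6 B=load:t7 [compute-bound]
step 8: C[7]=8 → dur=8, Σ=53 | A=idle B=compute:t7 [compute-only]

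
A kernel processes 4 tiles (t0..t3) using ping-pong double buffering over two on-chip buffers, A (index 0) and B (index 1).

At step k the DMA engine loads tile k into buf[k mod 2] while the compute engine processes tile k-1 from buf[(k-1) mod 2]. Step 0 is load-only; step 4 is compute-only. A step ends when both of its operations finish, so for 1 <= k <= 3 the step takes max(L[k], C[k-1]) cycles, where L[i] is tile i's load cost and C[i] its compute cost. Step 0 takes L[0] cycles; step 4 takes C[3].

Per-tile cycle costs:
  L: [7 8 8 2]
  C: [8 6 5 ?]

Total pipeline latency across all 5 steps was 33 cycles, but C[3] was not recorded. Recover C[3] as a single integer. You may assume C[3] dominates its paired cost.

step 0 = dur = L[0]=7 = 7
step 1 = dur = max(L[1]=8, C[0]=8) = 8
step 2 = dur = max(L[2]=8, C[1]=6) = 8
step 3 = dur = max(L[3]=2, C[2]=5) = 5
step 4 = dur = C[3]=? = C[3]  (unknown; binding)
sum of known step durations = 28
dur[4] = total - known = 33 - 28 = 5
C[3] is the binding max in step 4, so C[3] = dur[4] = 5

C[3] = 5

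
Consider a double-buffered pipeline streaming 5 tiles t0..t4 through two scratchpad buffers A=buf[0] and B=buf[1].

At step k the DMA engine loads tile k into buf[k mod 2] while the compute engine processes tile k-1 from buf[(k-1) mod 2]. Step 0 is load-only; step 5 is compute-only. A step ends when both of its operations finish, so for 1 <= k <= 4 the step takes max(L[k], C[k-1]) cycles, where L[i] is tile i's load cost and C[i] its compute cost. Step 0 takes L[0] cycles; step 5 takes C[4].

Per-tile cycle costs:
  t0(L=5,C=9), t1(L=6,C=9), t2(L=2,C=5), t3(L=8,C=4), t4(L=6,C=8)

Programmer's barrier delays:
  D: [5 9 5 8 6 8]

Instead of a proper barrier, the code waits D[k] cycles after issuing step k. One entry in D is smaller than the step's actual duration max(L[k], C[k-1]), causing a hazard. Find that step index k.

step 0: need L[0]=5 = 5; D[0]=5 ok
step 1: need max(L[1]=6,C[0]=9) = 9; D[1]=9 ok
step 2: need max(L[2]=2,C[1]=9) = 9; D[2]=5 SHORT
step 3: need max(L[3]=8,C[2]=5) = 8; D[3]=8 ok
step 4: need max(L[4]=6,C[3]=4) = 6; D[4]=6 ok
step 5: need C[4]=8 = 8; D[5]=8 ok

hazard at step 2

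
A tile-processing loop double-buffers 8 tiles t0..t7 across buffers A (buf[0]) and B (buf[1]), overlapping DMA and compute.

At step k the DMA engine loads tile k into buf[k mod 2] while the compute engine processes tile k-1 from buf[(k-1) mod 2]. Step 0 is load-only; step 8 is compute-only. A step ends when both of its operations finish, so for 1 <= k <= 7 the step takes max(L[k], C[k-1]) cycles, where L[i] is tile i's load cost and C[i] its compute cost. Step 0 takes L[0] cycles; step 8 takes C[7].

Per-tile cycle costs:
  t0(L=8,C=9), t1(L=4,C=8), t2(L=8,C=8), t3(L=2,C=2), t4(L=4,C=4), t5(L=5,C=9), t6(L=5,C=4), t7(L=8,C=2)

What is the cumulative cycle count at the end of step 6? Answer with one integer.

end_cycle[6] = 51

step 0: L[0]=8 → dur=8, Σ=8 | A=load:t0 B=idle [load-only]
step 1: L[1]=4 C[0]=9 → dur=9, Σ=17 | A=compute:t0 B=load:t1 [compute-bound]
step 2: L[2]=8 C[1]=8 → dur=8, Σ=25 | A=load:t2 B=compute:t1 [tied]
step 3: L[3]=2 C[2]=8 → dur=8, Σ=33 | A=compute:t2 B=load:t3 [compute-bound]
step 4: L[4]=4 C[3]=2 → dur=4, Σ=37 | A=load:t4 B=compute:t3 [load-bound]
step 5: L[5]=5 C[4]=4 → dur=5, Σ=42 | A=compute:t4 B=load:t5 [load-bound]
step 6: L[6]=5 C[5]=9 → dur=9, Σ=51 | A=load:t6 B=compute:t5 [compute-bound]
step 7: L[7]=8 C[6]=4 → dur=8, Σ=59 | A=compute:t6 B=load:t7 [load-bound]
step 8: C[7]=2 → dur=2, Σ=61 | A=idle B=compute:t7 [compute-only]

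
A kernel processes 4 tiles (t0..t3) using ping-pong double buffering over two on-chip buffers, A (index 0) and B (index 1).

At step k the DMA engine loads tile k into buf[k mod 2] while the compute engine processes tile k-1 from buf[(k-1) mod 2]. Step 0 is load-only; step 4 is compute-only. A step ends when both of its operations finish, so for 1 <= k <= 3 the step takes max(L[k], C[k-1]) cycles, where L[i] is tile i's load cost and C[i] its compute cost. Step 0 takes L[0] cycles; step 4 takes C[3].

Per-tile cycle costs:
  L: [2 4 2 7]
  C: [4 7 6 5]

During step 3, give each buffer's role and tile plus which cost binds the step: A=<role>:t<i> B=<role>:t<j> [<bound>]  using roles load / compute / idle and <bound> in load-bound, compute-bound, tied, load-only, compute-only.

step 3: A=compute:t2 B=load:t3 [load-bound]

step 0: L[0]=2 → dur=2, Σ=2 | A=load:t0 B=idle [load-only]
step 1: L[1]=4 C[0]=4 → dur=4, Σ=6 | A=compute:t0 B=load:t1 [tied]
step 2: L[2]=2 C[1]=7 → dur=7, Σ=13 | A=load:t2 B=compute:t1 [compute-bound]
step 3: L[3]=7 C[2]=6 → dur=7, Σ=20 | A=compute:t2 B=load:t3 [load-bound]
step 4: C[3]=5 → dur=5, Σ=25 | A=idle B=compute:t3 [compute-only]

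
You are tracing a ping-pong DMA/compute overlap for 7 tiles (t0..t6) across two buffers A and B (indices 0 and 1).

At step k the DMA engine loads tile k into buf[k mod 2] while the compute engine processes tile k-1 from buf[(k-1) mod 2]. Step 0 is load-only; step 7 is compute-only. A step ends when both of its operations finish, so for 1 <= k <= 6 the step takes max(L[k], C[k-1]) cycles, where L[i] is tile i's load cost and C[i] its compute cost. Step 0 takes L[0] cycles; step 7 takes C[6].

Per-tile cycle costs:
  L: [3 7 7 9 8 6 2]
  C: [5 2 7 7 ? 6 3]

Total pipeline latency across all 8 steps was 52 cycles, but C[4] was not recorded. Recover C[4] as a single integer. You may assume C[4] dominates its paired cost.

step 0 | dur = L[0]=3 = 3
step 1 | dur = max(L[1]=7, C[0]=5) = 7
step 2 | dur = max(L[2]=7, C[1]=2) = 7
step 3 | dur = max(L[3]=9, C[2]=7) = 9
step 4 | dur = max(L[4]=8, C[3]=7) = 8
step 5 | dur = max(L[5]=6, C[4]=?) = C[4]  (unknown; binding)
step 6 | dur = max(L[6]=2, C[5]=6) = 6
step 7 | dur = C[6]=3 = 3
sum of known step durations = 43
dur[5] = total - known = 52 - 43 = 9
C[4] is the binding max in step 5, so C[4] = dur[5] = 9

C[4] = 9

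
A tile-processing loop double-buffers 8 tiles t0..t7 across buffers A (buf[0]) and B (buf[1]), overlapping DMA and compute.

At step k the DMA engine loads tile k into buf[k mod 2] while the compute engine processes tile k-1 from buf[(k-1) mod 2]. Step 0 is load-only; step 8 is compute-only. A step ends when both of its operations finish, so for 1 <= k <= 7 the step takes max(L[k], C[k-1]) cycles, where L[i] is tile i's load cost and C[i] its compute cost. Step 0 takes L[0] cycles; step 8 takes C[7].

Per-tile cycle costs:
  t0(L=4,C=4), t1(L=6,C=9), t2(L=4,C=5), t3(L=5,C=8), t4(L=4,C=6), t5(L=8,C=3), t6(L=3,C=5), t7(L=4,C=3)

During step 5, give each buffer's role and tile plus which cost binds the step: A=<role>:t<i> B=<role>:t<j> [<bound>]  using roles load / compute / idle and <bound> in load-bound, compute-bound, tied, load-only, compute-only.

  0. 4=4c; end=4; A:t0 B:-
  1. max(6,4)=6c; end=10; A:t0 B:t1
  2. max(4,9)=9c; end=19; A:t2 B:t1
  3. max(5,5)=5c; end=24; A:t2 B:t3
  4. max(4,8)=8c; end=32; A:t4 B:t3
  5. max(8,6)=8c; end=40; A:t4 B:t5
  6. max(3,3)=3c; end=43; A:t6 B:t5
  7. max(4,5)=5c; end=48; A:t6 B:t7
  8. 3=3c; end=51; A:t6 B:t7

step 5: A=compute:t4 B=load:t5 [load-bound]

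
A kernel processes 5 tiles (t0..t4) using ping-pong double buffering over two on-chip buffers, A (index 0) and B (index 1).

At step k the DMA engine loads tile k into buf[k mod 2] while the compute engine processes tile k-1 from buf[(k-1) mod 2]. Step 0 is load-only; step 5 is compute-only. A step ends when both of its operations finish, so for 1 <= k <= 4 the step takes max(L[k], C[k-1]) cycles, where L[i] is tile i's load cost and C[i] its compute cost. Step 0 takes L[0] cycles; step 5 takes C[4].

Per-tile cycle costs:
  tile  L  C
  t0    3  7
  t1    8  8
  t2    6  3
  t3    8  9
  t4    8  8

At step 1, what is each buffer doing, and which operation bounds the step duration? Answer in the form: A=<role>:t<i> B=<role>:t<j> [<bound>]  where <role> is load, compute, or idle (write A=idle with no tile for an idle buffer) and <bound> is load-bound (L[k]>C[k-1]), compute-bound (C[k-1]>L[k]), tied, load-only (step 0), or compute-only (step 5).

[0] DMA t0→A (3c) ∥ CU idle ⇒ 3c, clock 3
[1] DMA t1→B (8c) ∥ CU A:t0 (7c) ⇒ 8c, clock 11
[2] DMA t2→A (6c) ∥ CU B:t1 (8c) ⇒ 8c, clock 19
[3] DMA t3→B (8c) ∥ CU A:t2 (3c) ⇒ 8c, clock 27
[4] DMA t4→A (8c) ∥ CU B:t3 (9c) ⇒ 9c, clock 36
[5] DMA idle ∥ CU A:t4 (8c) ⇒ 8c, clock 44

step 1: A=compute:t0 B=load:t1 [load-bound]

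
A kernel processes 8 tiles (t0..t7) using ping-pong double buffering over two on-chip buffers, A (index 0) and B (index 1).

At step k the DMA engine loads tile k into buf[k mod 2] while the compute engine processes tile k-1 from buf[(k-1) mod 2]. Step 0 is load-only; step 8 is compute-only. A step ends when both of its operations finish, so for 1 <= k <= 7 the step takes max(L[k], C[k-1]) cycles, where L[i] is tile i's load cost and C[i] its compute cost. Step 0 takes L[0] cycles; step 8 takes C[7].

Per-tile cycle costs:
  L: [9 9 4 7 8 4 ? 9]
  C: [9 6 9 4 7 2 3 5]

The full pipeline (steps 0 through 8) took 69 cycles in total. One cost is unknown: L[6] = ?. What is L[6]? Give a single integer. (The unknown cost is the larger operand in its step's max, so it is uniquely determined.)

step 0 → dur = L[0]=9 = 9
step 1 → dur = max(L[1]=9, C[0]=9) = 9
step 2 → dur = max(L[2]=4, C[1]=6) = 6
step 3 → dur = max(L[3]=7, C[2]=9) = 9
step 4 → dur = max(L[4]=8, C[3]=4) = 8
step 5 → dur = max(L[5]=4, C[4]=7) = 7
step 6 → dur = max(L[6]=?, C[5]=2) = L[6]  (unknown; binding)
step 7 → dur = max(L[7]=9, C[6]=3) = 9
step 8 → dur = C[7]=5 = 5
sum of known step durations = 62
dur[6] = total - known = 69 - 62 = 7
L[6] is the binding max in step 6, so L[6] = dur[6] = 7

L[6] = 7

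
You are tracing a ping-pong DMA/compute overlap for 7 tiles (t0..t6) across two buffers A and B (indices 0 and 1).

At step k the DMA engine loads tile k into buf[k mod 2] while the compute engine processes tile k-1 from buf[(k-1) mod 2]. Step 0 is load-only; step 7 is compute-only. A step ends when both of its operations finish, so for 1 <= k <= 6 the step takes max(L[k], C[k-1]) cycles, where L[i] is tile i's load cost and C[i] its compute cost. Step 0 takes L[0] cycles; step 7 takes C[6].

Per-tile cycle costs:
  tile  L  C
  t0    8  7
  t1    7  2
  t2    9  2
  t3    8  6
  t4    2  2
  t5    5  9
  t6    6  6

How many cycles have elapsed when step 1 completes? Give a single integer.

end_cycle[1] = 15

  0. 8=8c; end=8; A:t0 B:-
  1. max(7,7)=7c; end=15; A:t0 B:t1
  2. max(9,2)=9c; end=24; A:t2 B:t1
  3. max(8,2)=8c; end=32; A:t2 B:t3
  4. max(2,6)=6c; end=38; A:t4 B:t3
  5. max(5,2)=5c; end=43; A:t4 B:t5
  6. max(6,9)=9c; end=52; A:t6 B:t5
  7. 6=6c; end=58; A:t6 B:t5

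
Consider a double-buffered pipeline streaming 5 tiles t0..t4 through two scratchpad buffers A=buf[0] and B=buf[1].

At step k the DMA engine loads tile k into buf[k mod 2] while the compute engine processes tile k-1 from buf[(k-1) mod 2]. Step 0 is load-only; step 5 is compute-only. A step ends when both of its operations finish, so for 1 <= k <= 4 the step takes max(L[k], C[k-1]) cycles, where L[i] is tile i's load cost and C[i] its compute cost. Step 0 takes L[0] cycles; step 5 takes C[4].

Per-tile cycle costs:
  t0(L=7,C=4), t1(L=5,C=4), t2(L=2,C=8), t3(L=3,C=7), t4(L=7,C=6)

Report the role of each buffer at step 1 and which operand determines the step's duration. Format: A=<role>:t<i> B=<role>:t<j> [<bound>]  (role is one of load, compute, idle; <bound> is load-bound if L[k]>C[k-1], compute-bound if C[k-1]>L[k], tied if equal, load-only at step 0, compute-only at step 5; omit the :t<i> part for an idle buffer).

step 1: A=compute:t0 B=load:t1 [load-bound]

step 0: L[0]=7 → dur=7, Σ=7 | A=load:t0 B=idle [load-only]
step 1: L[1]=5 C[0]=4 → dur=5, Σ=12 | A=compute:t0 B=load:t1 [load-bound]
step 2: L[2]=2 C[1]=4 → dur=4, Σ=16 | A=load:t2 B=compute:t1 [compute-bound]
step 3: L[3]=3 C[2]=8 → dur=8, Σ=24 | A=compute:t2 B=load:t3 [compute-bound]
step 4: L[4]=7 C[3]=7 → dur=7, Σ=31 | A=load:t4 B=compute:t3 [tied]
step 5: C[4]=6 → dur=6, Σ=37 | A=compute:t4 B=idle [compute-only]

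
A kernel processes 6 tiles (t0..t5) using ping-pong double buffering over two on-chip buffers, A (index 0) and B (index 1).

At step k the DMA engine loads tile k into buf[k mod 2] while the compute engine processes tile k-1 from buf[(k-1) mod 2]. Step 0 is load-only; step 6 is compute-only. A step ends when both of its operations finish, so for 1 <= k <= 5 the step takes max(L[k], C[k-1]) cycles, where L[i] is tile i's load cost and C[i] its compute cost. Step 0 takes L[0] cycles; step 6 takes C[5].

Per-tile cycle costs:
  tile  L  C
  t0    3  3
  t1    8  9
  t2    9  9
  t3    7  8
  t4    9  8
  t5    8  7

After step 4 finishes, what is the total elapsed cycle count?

[0] DMA t0→A (3c) ∥ CU idle ⇒ 3c, clock 3
[1] DMA t1→B (8c) ∥ CU A:t0 (3c) ⇒ 8c, clock 11
[2] DMA t2→A (9c) ∥ CU B:t1 (9c) ⇒ 9c, clock 20
[3] DMA t3→B (7c) ∥ CU A:t2 (9c) ⇒ 9c, clock 29
[4] DMA t4→A (9c) ∥ CU B:t3 (8c) ⇒ 9c, clock 38
[5] DMA t5→B (8c) ∥ CU A:t4 (8c) ⇒ 8c, clock 46
[6] DMA idle ∥ CU B:t5 (7c) ⇒ 7c, clock 53

end_cycle[4] = 38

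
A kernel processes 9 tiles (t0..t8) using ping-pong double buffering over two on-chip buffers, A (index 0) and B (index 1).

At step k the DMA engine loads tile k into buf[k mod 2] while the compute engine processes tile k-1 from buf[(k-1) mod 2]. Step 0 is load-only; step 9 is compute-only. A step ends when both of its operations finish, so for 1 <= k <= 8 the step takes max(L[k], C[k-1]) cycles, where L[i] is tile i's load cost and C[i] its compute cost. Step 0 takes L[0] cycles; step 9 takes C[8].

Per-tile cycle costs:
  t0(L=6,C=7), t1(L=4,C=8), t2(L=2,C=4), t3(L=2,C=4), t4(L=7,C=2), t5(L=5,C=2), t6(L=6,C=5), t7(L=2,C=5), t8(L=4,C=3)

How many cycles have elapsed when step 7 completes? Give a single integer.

step 0: L[0]=6 → dur=6, Σ=6 | A=load:t0 B=idle [load-only]
step 1: L[1]=4 C[0]=7 → dur=7, Σ=13 | A=compute:t0 B=load:t1 [compute-bound]
step 2: L[2]=2 C[1]=8 → dur=8, Σ=21 | A=load:t2 B=compute:t1 [compute-bound]
step 3: L[3]=2 C[2]=4 → dur=4, Σ=25 | A=compute:t2 B=load:t3 [compute-bound]
step 4: L[4]=7 C[3]=4 → dur=7, Σ=32 | A=load:t4 B=compute:t3 [load-bound]
step 5: L[5]=5 C[4]=2 → dur=5, Σ=37 | A=compute:t4 B=load:t5 [load-bound]
step 6: L[6]=6 C[5]=2 → dur=6, Σ=43 | A=load:t6 B=compute:t5 [load-bound]
step 7: L[7]=2 C[6]=5 → dur=5, Σ=48 | A=compute:t6 B=load:t7 [compute-bound]
step 8: L[8]=4 C[7]=5 → dur=5, Σ=53 | A=load:t8 B=compute:t7 [compute-bound]
step 9: C[8]=3 → dur=3, Σ=56 | A=compute:t8 B=idle [compute-only]

end_cycle[7] = 48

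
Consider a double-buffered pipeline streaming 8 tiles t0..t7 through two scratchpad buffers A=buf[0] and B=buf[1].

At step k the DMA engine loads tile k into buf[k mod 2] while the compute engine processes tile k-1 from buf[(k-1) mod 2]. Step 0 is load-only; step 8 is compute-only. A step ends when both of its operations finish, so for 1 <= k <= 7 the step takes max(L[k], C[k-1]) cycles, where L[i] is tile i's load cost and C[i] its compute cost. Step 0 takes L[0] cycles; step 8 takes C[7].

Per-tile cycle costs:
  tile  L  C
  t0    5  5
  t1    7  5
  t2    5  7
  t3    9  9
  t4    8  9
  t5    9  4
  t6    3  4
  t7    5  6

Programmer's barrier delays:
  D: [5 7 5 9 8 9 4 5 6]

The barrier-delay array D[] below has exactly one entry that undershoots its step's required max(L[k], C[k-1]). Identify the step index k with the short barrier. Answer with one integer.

hazard at step 4

[0] required=L[0]=5=5 vs D=5 ok
[1] required=max(L[1]=7,C[0]=5)=7 vs D=7 ok
[2] required=max(L[2]=5,C[1]=5)=5 vs D=5 ok
[3] required=max(L[3]=9,C[2]=7)=9 vs D=9 ok
[4] required=max(L[4]=8,C[3]=9)=9 vs D=8 SHORT
[5] required=max(L[5]=9,C[4]=9)=9 vs D=9 ok
[6] required=max(L[6]=3,C[5]=4)=4 vs D=4 ok
[7] required=max(L[7]=5,C[6]=4)=5 vs D=5 ok
[8] required=C[7]=6=6 vs D=6 ok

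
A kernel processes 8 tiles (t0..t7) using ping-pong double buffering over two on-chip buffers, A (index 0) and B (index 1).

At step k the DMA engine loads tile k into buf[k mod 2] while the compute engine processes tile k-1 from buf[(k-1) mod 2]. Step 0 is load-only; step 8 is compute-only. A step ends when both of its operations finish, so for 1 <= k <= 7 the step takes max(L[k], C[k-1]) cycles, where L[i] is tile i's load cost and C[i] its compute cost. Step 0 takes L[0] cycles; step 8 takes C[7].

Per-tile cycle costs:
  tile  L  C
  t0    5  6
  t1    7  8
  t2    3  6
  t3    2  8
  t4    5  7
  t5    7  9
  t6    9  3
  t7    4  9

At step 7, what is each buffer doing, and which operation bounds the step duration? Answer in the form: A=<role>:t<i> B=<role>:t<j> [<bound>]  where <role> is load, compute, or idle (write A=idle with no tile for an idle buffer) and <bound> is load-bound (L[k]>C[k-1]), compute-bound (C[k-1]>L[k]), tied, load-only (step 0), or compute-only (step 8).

step 7: A=compute:t6 B=load:t7 [load-bound]

[0] DMA t0→A (5c) ∥ CU idle ⇒ 5c, clock 5
[1] DMA t1→B (7c) ∥ CU A:t0 (6c) ⇒ 7c, clock 12
[2] DMA t2→A (3c) ∥ CU B:t1 (8c) ⇒ 8c, clock 20
[3] DMA t3→B (2c) ∥ CU A:t2 (6c) ⇒ 6c, clock 26
[4] DMA t4→A (5c) ∥ CU B:t3 (8c) ⇒ 8c, clock 34
[5] DMA t5→B (7c) ∥ CU A:t4 (7c) ⇒ 7c, clock 41
[6] DMA t6→A (9c) ∥ CU B:t5 (9c) ⇒ 9c, clock 50
[7] DMA t7→B (4c) ∥ CU A:t6 (3c) ⇒ 4c, clock 54
[8] DMA idle ∥ CU B:t7 (9c) ⇒ 9c, clock 63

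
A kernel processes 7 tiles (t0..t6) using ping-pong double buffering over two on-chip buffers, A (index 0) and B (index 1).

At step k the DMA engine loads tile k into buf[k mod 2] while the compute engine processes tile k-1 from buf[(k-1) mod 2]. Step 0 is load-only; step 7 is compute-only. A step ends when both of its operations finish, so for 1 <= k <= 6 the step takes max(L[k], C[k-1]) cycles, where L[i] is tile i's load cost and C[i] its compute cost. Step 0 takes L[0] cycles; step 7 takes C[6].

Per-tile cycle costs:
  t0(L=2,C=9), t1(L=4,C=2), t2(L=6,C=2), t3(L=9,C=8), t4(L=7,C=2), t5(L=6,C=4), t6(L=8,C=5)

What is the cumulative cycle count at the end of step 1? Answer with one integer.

end_cycle[1] = 11

step 0: L[0]=2 → dur=2, Σ=2 | A=load:t0 B=idle [load-only]
step 1: L[1]=4 C[0]=9 → dur=9, Σ=11 | A=compute:t0 B=load:t1 [compute-bound]
step 2: L[2]=6 C[1]=2 → dur=6, Σ=17 | A=load:t2 B=compute:t1 [load-bound]
step 3: L[3]=9 C[2]=2 → dur=9, Σ=26 | A=compute:t2 B=load:t3 [load-bound]
step 4: L[4]=7 C[3]=8 → dur=8, Σ=34 | A=load:t4 B=compute:t3 [compute-bound]
step 5: L[5]=6 C[4]=2 → dur=6, Σ=40 | A=compute:t4 B=load:t5 [load-bound]
step 6: L[6]=8 C[5]=4 → dur=8, Σ=48 | A=load:t6 B=compute:t5 [load-bound]
step 7: C[6]=5 → dur=5, Σ=53 | A=compute:t6 B=idle [compute-only]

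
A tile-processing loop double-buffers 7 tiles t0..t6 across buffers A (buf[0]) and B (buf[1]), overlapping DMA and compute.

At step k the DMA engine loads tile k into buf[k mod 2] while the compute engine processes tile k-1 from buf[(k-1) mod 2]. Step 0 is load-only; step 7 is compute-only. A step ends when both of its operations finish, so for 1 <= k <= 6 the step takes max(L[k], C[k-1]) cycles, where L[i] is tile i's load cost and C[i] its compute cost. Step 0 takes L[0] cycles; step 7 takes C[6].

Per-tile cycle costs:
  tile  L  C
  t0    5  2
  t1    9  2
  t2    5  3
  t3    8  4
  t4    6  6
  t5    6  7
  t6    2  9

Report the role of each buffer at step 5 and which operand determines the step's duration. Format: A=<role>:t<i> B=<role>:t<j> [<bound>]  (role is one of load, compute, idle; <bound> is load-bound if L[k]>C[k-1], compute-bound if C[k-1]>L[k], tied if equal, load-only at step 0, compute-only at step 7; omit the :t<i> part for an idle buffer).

step 5: A=compute:t4 B=load:t5 [tied]

  0. 5=5c; end=5; A:t0 B:-
  1. max(9,2)=9c; end=14; A:t0 B:t1
  2. max(5,2)=5c; end=19; A:t2 B:t1
  3. max(8,3)=8c; end=27; A:t2 B:t3
  4. max(6,4)=6c; end=33; A:t4 B:t3
  5. max(6,6)=6c; end=39; A:t4 B:t5
  6. max(2,7)=7c; end=46; A:t6 B:t5
  7. 9=9c; end=55; A:t6 B:t5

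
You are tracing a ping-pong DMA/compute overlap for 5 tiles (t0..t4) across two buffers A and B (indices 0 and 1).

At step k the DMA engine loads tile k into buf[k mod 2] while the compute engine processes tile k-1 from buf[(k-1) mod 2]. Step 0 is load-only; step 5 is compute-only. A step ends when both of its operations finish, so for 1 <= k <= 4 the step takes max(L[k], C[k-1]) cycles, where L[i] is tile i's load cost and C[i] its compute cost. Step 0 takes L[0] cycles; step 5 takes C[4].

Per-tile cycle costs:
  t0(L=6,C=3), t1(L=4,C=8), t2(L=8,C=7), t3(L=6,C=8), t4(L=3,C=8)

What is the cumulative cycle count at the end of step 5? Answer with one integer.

end_cycle[5] = 41

[0] DMA t0→A (6c) ∥ CU idle ⇒ 6c, clock 6
[1] DMA t1→B (4c) ∥ CU A:t0 (3c) ⇒ 4c, clock 10
[2] DMA t2→A (8c) ∥ CU B:t1 (8c) ⇒ 8c, clock 18
[3] DMA t3→B (6c) ∥ CU A:t2 (7c) ⇒ 7c, clock 25
[4] DMA t4→A (3c) ∥ CU B:t3 (8c) ⇒ 8c, clock 33
[5] DMA idle ∥ CU A:t4 (8c) ⇒ 8c, clock 41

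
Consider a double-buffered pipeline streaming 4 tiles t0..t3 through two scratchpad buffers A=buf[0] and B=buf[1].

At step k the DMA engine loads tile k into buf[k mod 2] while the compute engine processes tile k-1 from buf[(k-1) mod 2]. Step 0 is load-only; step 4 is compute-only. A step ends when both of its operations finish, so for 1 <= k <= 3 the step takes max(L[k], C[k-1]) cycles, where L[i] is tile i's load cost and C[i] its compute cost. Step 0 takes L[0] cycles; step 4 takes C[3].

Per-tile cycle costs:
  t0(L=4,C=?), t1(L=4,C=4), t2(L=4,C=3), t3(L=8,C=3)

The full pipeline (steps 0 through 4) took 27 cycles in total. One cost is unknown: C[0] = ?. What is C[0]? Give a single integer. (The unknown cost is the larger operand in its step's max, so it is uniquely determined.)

C[0] = 8

step 0 → dur = L[0]=4 = 4
step 1 → dur = max(L[1]=4, C[0]=?) = C[0]  (unknown; binding)
step 2 → dur = max(L[2]=4, C[1]=4) = 4
step 3 → dur = max(L[3]=8, C[2]=3) = 8
step 4 → dur = C[3]=3 = 3
sum of known step durations = 19
dur[1] = total - known = 27 - 19 = 8
C[0] is the binding max in step 1, so C[0] = dur[1] = 8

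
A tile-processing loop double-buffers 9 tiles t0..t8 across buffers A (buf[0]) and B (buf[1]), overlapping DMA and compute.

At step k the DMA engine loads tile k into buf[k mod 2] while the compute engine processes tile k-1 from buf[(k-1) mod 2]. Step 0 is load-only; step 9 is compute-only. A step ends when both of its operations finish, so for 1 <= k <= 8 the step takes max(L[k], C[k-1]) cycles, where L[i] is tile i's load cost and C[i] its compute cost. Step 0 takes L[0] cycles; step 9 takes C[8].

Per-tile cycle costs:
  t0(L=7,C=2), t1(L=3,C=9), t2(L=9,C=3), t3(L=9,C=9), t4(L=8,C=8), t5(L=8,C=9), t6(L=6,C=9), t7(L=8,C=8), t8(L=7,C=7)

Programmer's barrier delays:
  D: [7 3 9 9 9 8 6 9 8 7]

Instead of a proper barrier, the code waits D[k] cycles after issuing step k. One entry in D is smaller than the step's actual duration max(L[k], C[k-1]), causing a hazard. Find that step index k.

[0] required=L[0]=7=7 vs D=7 ok
[1] required=max(L[1]=3,C[0]=2)=3 vs D=3 ok
[2] required=max(L[2]=9,C[1]=9)=9 vs D=9 ok
[3] required=max(L[3]=9,C[2]=3)=9 vs D=9 ok
[4] required=max(L[4]=8,C[3]=9)=9 vs D=9 ok
[5] required=max(L[5]=8,C[4]=8)=8 vs D=8 ok
[6] required=max(L[6]=6,C[5]=9)=9 vs D=6 SHORT
[7] required=max(L[7]=8,C[6]=9)=9 vs D=9 ok
[8] required=max(L[8]=7,C[7]=8)=8 vs D=8 ok
[9] required=C[8]=7=7 vs D=7 ok

hazard at step 6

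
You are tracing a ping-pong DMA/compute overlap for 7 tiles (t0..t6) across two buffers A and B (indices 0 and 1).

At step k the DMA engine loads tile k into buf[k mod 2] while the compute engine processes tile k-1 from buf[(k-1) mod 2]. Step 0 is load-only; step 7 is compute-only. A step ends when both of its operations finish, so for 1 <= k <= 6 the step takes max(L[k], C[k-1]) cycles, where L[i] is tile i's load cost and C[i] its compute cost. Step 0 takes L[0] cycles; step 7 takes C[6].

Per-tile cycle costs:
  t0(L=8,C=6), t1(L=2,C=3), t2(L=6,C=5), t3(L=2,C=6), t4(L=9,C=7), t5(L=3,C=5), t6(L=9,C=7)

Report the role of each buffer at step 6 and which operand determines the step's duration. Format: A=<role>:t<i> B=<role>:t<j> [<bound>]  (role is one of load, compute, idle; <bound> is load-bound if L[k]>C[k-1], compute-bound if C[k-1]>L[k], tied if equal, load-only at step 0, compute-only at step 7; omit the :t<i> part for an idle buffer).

step 0: L[0]=8 → dur=8, Σ=8 | A=load:t0 B=idle [load-only]
step 1: L[1]=2 C[0]=6 → dur=6, Σ=14 | A=compute:t0 B=load:t1 [compute-bound]
step 2: L[2]=6 C[1]=3 → dur=6, Σ=20 | A=load:t2 B=compute:t1 [load-bound]
step 3: L[3]=2 C[2]=5 → dur=5, Σ=25 | A=compute:t2 B=load:t3 [compute-bound]
step 4: L[4]=9 C[3]=6 → dur=9, Σ=34 | A=load:t4 B=compute:t3 [load-bound]
step 5: L[5]=3 C[4]=7 → dur=7, Σ=41 | A=compute:t4 B=load:t5 [compute-bound]
step 6: L[6]=9 C[5]=5 → dur=9, Σ=50 | A=load:t6 B=compute:t5 [load-bound]
step 7: C[6]=7 → dur=7, Σ=57 | A=compute:t6 B=idle [compute-only]

step 6: A=load:t6 B=compute:t5 [load-bound]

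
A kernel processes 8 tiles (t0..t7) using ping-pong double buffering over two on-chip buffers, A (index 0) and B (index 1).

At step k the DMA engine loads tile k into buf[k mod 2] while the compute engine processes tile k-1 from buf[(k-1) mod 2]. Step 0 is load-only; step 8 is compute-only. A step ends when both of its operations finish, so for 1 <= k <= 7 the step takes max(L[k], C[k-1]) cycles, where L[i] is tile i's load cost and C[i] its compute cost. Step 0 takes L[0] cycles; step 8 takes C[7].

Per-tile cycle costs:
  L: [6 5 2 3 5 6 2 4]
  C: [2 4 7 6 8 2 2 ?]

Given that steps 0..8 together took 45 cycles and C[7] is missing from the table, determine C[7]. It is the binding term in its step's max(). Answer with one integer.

C[7] = 3

step 0 → dur = L[0]=6 = 6
step 1 → dur = max(L[1]=5, C[0]=2) = 5
step 2 → dur = max(L[2]=2, C[1]=4) = 4
step 3 → dur = max(L[3]=3, C[2]=7) = 7
step 4 → dur = max(L[4]=5, C[3]=6) = 6
step 5 → dur = max(L[5]=6, C[4]=8) = 8
step 6 → dur = max(L[6]=2, C[5]=2) = 2
step 7 → dur = max(L[7]=4, C[6]=2) = 4
step 8 → dur = C[7]=? = C[7]  (unknown; binding)
sum of known step durations = 42
dur[8] = total - known = 45 - 42 = 3
C[7] is the binding max in step 8, so C[7] = dur[8] = 3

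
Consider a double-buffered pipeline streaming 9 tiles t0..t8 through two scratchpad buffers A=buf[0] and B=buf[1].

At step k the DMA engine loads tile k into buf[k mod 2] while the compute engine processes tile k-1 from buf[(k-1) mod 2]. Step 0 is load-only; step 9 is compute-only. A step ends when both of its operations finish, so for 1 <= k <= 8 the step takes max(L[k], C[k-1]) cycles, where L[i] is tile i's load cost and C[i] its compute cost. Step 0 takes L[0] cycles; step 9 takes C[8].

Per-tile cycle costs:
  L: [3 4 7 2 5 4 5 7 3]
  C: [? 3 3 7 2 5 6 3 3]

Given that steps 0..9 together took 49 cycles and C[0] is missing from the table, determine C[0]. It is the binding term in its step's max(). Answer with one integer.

step 0 → dur = L[0]=3 = 3
step 1 → dur = max(L[1]=4, C[0]=?) = C[0]  (unknown; binding)
step 2 → dur = max(L[2]=7, C[1]=3) = 7
step 3 → dur = max(L[3]=2, C[2]=3) = 3
step 4 → dur = max(L[4]=5, C[3]=7) = 7
step 5 → dur = max(L[5]=4, C[4]=2) = 4
step 6 → dur = max(L[6]=5, C[5]=5) = 5
step 7 → dur = max(L[7]=7, C[6]=6) = 7
step 8 → dur = max(L[8]=3, C[7]=3) = 3
step 9 → dur = C[8]=3 = 3
sum of known step durations = 42
dur[1] = total - known = 49 - 42 = 7
C[0] is the binding max in step 1, so C[0] = dur[1] = 7

C[0] = 7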